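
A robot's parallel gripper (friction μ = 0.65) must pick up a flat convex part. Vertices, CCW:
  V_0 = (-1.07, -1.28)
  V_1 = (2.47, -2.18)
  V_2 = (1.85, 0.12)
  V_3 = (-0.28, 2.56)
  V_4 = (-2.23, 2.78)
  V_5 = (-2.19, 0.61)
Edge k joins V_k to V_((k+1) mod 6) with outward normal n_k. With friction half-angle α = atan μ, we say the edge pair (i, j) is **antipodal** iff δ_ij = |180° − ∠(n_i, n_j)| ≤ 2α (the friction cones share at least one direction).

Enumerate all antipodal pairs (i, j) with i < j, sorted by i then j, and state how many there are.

count = 8; pairs: (0,1), (0,2), (0,3), (1,4), (1,5), (2,4), (2,5), (3,5)

α = atan 0.65 = 33.02°;  2α = 66.05°
n_0 = (-0.2464, -0.9692)
n_1 = (+0.9655, +0.2603)
n_2 = (+0.7533, +0.6576)
n_3 = (+0.1121, +0.9937)
n_4 = (-0.9998, -0.0184)
n_5 = (-0.8603, -0.5098)
  (0,1): δ = 60.65°  ✓
  (0,2): δ = 34.62°  ✓
  (0,3): δ = 7.83°  ✓
  (0,4): δ = 105.32°  ·
  (0,5): δ = 134.92°  ·
  (1,2): δ = 153.97°  ·
  (1,3): δ = 111.52°  ·
  (1,4): δ = 14.03°  ✓
  (1,5): δ = 15.56°  ✓
  (2,3): δ = 137.56°  ·
  (2,4): δ = 40.06°  ✓
  (2,5): δ = 10.47°  ✓
  (3,4): δ = 82.51°  ·
  (3,5): δ = 52.91°  ✓
  (4,5): δ = 150.41°  ·
antipodal pairs: 8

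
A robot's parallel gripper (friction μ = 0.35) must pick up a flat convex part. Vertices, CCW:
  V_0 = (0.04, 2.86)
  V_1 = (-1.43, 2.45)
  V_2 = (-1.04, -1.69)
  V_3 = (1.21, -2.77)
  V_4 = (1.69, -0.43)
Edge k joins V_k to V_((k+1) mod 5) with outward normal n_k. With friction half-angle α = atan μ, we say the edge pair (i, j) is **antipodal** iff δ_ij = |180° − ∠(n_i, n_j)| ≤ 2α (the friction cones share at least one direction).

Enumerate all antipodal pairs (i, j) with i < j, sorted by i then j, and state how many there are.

count = 3; pairs: (1,3), (1,4), (2,4)

α = atan 0.35 = 19.29°;  2α = 38.58°
n_0 = (-0.2687, +0.9632)
n_1 = (-0.9956, -0.0938)
n_2 = (-0.4327, -0.9015)
n_3 = (+0.9796, -0.2009)
n_4 = (+0.8939, +0.4483)
  (0,1): δ = 100.20°  ·
  (0,2): δ = 41.23°  ·
  (0,3): δ = 62.82°  ·
  (0,4): δ = 101.05°  ·
  (1,2): δ = 121.02°  ·
  (1,3): δ = 16.97°  ✓
  (1,4): δ = 21.25°  ✓
  (2,3): δ = 75.95°  ·
  (2,4): δ = 37.72°  ✓
  (3,4): δ = 141.77°  ·
antipodal pairs: 3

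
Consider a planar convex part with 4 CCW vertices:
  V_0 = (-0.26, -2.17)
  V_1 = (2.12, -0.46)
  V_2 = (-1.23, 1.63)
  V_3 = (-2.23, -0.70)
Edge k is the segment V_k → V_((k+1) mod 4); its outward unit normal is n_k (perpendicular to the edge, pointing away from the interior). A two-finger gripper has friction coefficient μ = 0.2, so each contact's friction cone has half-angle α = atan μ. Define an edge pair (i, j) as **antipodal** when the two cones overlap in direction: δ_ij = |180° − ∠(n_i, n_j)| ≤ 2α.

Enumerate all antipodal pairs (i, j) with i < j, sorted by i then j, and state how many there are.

α = atan 0.2 = 11.31°;  2α = 22.62°
n_0 = (+0.5835, -0.8121)
n_1 = (+0.5293, +0.8484)
n_2 = (-0.9189, +0.3944)
n_3 = (-0.5980, -0.8015)
  (0,1): δ = 67.66°  ·
  (0,2): δ = 31.07°  ·
  (0,3): δ = 107.57°  ·
  (1,2): δ = 81.27°  ·
  (1,3): δ = 4.77°  ✓
  (2,3): δ = 103.50°  ·
antipodal pairs: 1

count = 1; pairs: (1,3)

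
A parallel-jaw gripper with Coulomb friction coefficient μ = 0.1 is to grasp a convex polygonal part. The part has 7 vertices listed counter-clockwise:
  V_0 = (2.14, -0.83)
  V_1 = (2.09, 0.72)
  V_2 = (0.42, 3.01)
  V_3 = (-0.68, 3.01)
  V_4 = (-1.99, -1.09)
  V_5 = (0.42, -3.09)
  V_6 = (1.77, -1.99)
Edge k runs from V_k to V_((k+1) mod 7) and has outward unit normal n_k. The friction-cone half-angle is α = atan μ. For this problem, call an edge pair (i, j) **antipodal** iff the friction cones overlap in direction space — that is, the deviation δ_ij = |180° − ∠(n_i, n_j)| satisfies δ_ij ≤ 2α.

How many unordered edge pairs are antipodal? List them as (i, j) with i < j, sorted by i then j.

α = atan 0.1 = 5.71°;  2α = 11.42°
n_0 = (+0.9995, +0.0322)
n_1 = (+0.8080, +0.5892)
n_2 = (+0.0000, +1.0000)
n_3 = (-0.9526, +0.3044)
n_4 = (-0.6386, -0.7695)
n_5 = (+0.6317, -0.7752)
n_6 = (+0.9527, -0.3039)
  (0,1): δ = 145.75°  ·
  (0,2): δ = 91.85°  ·
  (0,3): δ = 19.57°  ·
  (0,4): δ = 48.46°  ·
  (0,5): δ = 127.33°  ·
  (0,6): δ = 160.46°  ·
  (1,2): δ = 126.10°  ·
  (1,3): δ = 53.82°  ·
  (1,4): δ = 14.21°  ·
  (1,5): δ = 93.07°  ·
  (1,6): δ = 126.21°  ·
  (2,3): δ = 107.72°  ·
  (2,4): δ = 39.69°  ·
  (2,5): δ = 39.17°  ·
  (2,6): δ = 72.31°  ·
  (3,4): δ = 111.97°  ·
  (3,5): δ = 33.11°  ·
  (3,6): δ = 0.03°  ✓
  (4,5): δ = 101.14°  ·
  (4,6): δ = 68.00°  ·
  (5,6): δ = 146.86°  ·
antipodal pairs: 1

count = 1; pairs: (3,6)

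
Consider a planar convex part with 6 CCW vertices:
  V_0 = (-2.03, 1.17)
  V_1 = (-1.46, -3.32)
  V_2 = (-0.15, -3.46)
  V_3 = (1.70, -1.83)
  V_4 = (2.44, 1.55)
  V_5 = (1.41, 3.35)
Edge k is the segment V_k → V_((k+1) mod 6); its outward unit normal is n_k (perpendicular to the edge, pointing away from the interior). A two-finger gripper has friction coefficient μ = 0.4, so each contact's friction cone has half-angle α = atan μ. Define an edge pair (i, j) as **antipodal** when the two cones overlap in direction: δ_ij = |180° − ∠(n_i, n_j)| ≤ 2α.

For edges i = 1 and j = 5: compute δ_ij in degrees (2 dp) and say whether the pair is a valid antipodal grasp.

δ = 38.46°, valid

α = atan 0.4 = 21.80°;  2α = 43.60°
edge 1: e_1 = (+1.31, -0.14);  n_1 = (-0.1063, -0.9943)
edge 5: e_5 = (-3.44, -2.18);  n_5 = (-0.5353, +0.8447)
∠(n_1, n_5) = 141.54°
δ = |180° − 141.54°| = 38.46°
38.46° ≤ 2α = 43.60°  →  valid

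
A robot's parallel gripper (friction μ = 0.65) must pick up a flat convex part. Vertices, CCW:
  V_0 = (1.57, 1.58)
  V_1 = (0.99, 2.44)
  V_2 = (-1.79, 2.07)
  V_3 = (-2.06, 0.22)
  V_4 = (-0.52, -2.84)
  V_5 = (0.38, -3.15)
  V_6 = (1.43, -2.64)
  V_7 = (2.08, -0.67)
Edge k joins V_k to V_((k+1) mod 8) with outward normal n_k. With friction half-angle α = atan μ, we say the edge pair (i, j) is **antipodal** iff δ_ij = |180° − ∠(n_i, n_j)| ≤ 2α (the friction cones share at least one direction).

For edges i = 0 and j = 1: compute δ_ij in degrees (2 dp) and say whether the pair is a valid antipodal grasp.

α = atan 0.65 = 33.02°;  2α = 66.05°
edge 0: e_0 = (-0.58, +0.86);  n_0 = (+0.8291, +0.5591)
edge 1: e_1 = (-2.78, -0.37);  n_1 = (-0.1319, +0.9913)
∠(n_0, n_1) = 63.58°
δ = |180° − 63.58°| = 116.42°
116.42° > 2α = 66.05°  →  invalid

δ = 116.42°, invalid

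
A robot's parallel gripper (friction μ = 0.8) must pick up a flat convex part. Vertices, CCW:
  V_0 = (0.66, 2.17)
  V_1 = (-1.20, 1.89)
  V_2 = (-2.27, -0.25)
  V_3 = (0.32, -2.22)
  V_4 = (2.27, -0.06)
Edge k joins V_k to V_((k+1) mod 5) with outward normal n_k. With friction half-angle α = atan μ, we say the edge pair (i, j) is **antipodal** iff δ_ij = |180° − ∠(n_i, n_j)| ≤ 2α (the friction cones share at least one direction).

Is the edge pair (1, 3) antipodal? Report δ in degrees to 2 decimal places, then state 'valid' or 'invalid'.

δ = 15.51°, valid

α = atan 0.8 = 38.66°;  2α = 77.32°
edge 1: e_1 = (-1.07, -2.14);  n_1 = (-0.8944, +0.4472)
edge 3: e_3 = (+1.95, +2.16);  n_3 = (+0.7423, -0.6701)
∠(n_1, n_3) = 164.49°
δ = |180° − 164.49°| = 15.51°
15.51° ≤ 2α = 77.32°  →  valid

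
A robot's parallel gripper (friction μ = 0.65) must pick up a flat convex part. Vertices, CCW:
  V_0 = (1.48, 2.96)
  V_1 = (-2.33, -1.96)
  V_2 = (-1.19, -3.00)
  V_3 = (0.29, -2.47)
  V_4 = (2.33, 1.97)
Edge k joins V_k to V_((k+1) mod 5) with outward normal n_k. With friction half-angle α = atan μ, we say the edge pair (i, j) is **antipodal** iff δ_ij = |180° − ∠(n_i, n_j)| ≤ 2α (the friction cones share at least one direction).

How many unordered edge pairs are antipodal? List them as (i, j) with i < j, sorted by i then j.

α = atan 0.65 = 33.02°;  2α = 66.05°
n_0 = (-0.7906, +0.6123)
n_1 = (-0.6740, -0.7388)
n_2 = (+0.3371, -0.9415)
n_3 = (+0.9087, -0.4175)
n_4 = (+0.7587, +0.6514)
  (0,1): δ = 94.62°  ·
  (0,2): δ = 32.54°  ✓
  (0,3): δ = 13.08°  ✓
  (0,4): δ = 78.40°  ·
  (1,2): δ = 117.92°  ·
  (1,3): δ = 72.30°  ·
  (1,4): δ = 6.98°  ✓
  (2,3): δ = 134.38°  ·
  (2,4): δ = 69.05°  ·
  (3,4): δ = 114.67°  ·
antipodal pairs: 3

count = 3; pairs: (0,2), (0,3), (1,4)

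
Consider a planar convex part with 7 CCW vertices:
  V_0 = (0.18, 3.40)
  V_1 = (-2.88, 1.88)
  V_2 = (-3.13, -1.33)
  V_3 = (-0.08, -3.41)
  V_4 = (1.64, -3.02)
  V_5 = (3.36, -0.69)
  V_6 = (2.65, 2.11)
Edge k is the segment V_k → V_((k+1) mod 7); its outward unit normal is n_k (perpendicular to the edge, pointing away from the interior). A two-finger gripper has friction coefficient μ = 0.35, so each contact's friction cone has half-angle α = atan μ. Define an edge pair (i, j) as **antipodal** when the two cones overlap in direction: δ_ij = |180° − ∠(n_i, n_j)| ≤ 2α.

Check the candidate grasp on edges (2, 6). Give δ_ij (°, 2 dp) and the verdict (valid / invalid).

α = atan 0.35 = 19.29°;  2α = 38.58°
edge 2: e_2 = (+3.05, -2.08);  n_2 = (-0.5634, -0.8262)
edge 6: e_6 = (-2.47, +1.29);  n_6 = (+0.4629, +0.8864)
∠(n_2, n_6) = 173.28°
δ = |180° − 173.28°| = 6.72°
6.72° ≤ 2α = 38.58°  →  valid

δ = 6.72°, valid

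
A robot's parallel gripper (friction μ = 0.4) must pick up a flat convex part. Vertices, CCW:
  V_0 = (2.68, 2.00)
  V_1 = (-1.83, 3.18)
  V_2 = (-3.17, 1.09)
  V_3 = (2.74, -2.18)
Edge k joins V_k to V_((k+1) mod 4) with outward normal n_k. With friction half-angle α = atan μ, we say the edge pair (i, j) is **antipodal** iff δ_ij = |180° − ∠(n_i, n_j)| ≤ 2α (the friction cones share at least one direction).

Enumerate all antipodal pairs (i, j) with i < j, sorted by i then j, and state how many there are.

count = 2; pairs: (0,2), (1,3)

α = atan 0.4 = 21.80°;  2α = 43.60°
n_0 = (+0.2531, +0.9674)
n_1 = (-0.8418, +0.5397)
n_2 = (-0.4841, -0.8750)
n_3 = (+0.9999, +0.0144)
  (0,1): δ = 108.00°  ·
  (0,2): δ = 14.29°  ✓
  (0,3): δ = 105.48°  ·
  (1,2): δ = 86.29°  ·
  (1,3): δ = 33.49°  ✓
  (2,3): δ = 60.22°  ·
antipodal pairs: 2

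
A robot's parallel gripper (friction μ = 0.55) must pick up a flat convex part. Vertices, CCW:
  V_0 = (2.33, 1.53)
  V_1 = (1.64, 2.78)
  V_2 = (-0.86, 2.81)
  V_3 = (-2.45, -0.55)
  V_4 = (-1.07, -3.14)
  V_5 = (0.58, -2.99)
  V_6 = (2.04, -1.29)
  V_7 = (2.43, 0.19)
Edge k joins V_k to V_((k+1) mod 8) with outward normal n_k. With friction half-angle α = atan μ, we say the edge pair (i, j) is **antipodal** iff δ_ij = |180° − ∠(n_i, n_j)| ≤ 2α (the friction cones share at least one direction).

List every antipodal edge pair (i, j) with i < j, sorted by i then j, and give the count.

count = 9; pairs: (0,2), (0,3), (1,4), (1,5), (2,5), (2,6), (2,7), (3,6), (3,7)

α = atan 0.55 = 28.81°;  2α = 57.62°
n_0 = (+0.8755, +0.4833)
n_1 = (+0.0120, +0.9999)
n_2 = (-0.9039, +0.4277)
n_3 = (-0.8825, -0.4702)
n_4 = (+0.0905, -0.9959)
n_5 = (+0.7586, -0.6515)
n_6 = (+0.9670, -0.2548)
n_7 = (+0.9972, +0.0744)
  (0,1): δ = 119.59°  ·
  (0,2): δ = 54.22°  ✓
  (0,3): δ = 0.85°  ✓
  (0,4): δ = 66.30°  ·
  (0,5): δ = 110.44°  ·
  (0,6): δ = 136.34°  ·
  (0,7): δ = 155.37°  ·
  (1,2): δ = 114.64°  ·
  (1,3): δ = 61.26°  ·
  (1,4): δ = 5.88°  ✓
  (1,5): δ = 50.03°  ✓
  (1,6): δ = 75.92°  ·
  (1,7): δ = 94.96°  ·
  (2,3): δ = 126.63°  ·
  (2,4): δ = 59.48°  ·
  (2,5): δ = 15.33°  ✓
  (2,6): δ = 10.56°  ✓
  (2,7): δ = 29.59°  ✓
  (3,4): δ = 112.86°  ·
  (3,5): δ = 68.71°  ·
  (3,6): δ = 42.81°  ✓
  (3,7): δ = 23.78°  ✓
  (4,5): δ = 135.85°  ·
  (4,6): δ = 109.96°  ·
  (4,7): δ = 90.93°  ·
  (5,6): δ = 154.11°  ·
  (5,7): δ = 135.08°  ·
  (6,7): δ = 160.97°  ·
antipodal pairs: 9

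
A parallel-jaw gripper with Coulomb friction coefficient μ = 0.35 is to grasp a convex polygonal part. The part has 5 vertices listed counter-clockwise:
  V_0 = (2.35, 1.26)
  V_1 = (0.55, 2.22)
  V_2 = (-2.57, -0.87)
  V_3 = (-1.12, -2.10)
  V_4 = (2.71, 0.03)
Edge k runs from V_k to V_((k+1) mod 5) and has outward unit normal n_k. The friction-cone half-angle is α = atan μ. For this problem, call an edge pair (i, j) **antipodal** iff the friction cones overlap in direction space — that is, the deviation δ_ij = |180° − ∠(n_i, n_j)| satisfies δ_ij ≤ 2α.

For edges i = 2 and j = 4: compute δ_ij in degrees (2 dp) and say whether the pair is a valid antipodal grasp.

δ = 33.38°, valid

α = atan 0.35 = 19.29°;  2α = 38.58°
edge 2: e_2 = (+1.45, -1.23);  n_2 = (-0.6469, -0.7626)
edge 4: e_4 = (-0.36, +1.23);  n_4 = (+0.9597, +0.2809)
∠(n_2, n_4) = 146.62°
δ = |180° − 146.62°| = 33.38°
33.38° ≤ 2α = 38.58°  →  valid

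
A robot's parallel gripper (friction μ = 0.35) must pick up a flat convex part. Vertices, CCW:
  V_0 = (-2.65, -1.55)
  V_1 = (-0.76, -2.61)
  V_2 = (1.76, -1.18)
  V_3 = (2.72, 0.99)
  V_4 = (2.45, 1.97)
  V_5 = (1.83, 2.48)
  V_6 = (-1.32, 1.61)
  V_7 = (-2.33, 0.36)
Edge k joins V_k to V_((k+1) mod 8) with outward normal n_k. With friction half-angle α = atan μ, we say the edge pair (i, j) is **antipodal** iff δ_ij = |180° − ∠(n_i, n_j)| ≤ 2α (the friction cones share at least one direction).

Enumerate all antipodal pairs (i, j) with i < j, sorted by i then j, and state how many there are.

count = 6; pairs: (0,4), (1,5), (1,6), (2,6), (2,7), (3,7)

α = atan 0.35 = 19.29°;  2α = 38.58°
n_0 = (-0.4892, -0.8722)
n_1 = (+0.4935, -0.8697)
n_2 = (+0.9145, -0.4046)
n_3 = (+0.9641, +0.2656)
n_4 = (+0.6353, +0.7723)
n_5 = (-0.2662, +0.9639)
n_6 = (-0.7778, +0.6285)
n_7 = (-0.9863, +0.1652)
  (0,1): δ = 121.14°  ·
  (0,2): δ = 84.58°  ·
  (0,3): δ = 45.31°  ·
  (0,4): δ = 10.15°  ✓
  (0,5): δ = 44.73°  ·
  (0,6): δ = 80.35°  ·
  (0,7): δ = 109.77°  ·
  (1,2): δ = 143.44°  ·
  (1,3): δ = 104.17°  ·
  (1,4): δ = 69.01°  ·
  (1,5): δ = 14.13°  ✓
  (1,6): δ = 21.49°  ✓
  (1,7): δ = 50.92°  ·
  (2,3): δ = 140.73°  ·
  (2,4): δ = 105.58°  ·
  (2,5): δ = 50.70°  ·
  (2,6): δ = 15.07°  ✓
  (2,7): δ = 14.35°  ✓
  (3,4): δ = 144.84°  ·
  (3,5): δ = 89.96°  ·
  (3,6): δ = 54.34°  ·
  (3,7): δ = 24.91°  ✓
  (4,5): δ = 125.12°  ·
  (4,6): δ = 89.50°  ·
  (4,7): δ = 60.07°  ·
  (5,6): δ = 144.38°  ·
  (5,7): δ = 114.95°  ·
  (6,7): δ = 150.57°  ·
antipodal pairs: 6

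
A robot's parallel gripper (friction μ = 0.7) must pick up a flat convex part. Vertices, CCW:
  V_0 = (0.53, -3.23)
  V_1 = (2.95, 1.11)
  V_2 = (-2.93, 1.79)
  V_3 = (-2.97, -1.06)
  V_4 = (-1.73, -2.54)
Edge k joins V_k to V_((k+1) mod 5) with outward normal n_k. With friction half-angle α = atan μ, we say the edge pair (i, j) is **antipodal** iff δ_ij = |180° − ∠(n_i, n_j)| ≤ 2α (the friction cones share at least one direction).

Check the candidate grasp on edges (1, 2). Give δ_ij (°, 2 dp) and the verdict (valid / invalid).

δ = 84.21°, invalid

α = atan 0.7 = 34.99°;  2α = 69.98°
edge 1: e_1 = (-5.88, +0.68);  n_1 = (+0.1149, +0.9934)
edge 2: e_2 = (-0.04, -2.85);  n_2 = (-0.9999, +0.0140)
∠(n_1, n_2) = 95.79°
δ = |180° − 95.79°| = 84.21°
84.21° > 2α = 69.98°  →  invalid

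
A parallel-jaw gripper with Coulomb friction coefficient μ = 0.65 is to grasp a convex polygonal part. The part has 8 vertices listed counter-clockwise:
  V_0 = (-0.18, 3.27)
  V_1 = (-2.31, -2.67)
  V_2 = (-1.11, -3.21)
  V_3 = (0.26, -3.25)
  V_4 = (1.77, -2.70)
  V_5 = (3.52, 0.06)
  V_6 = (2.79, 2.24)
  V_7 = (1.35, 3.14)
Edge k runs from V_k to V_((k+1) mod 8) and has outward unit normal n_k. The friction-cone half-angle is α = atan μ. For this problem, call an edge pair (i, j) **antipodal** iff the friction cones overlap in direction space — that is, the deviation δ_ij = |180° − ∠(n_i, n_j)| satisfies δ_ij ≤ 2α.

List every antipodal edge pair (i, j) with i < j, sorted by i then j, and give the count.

α = atan 0.65 = 33.02°;  2α = 66.05°
n_0 = (-0.9413, +0.3375)
n_1 = (-0.4104, -0.9119)
n_2 = (-0.0292, -0.9996)
n_3 = (+0.3422, -0.9396)
n_4 = (+0.8445, -0.5355)
n_5 = (+0.9482, +0.3175)
n_6 = (+0.5300, +0.8480)
n_7 = (+0.0847, +0.9964)
  (0,1): δ = 94.50°  ·
  (0,2): δ = 71.95°  ·
  (0,3): δ = 50.26°  ✓
  (0,4): δ = 12.65°  ✓
  (0,5): δ = 38.24°  ✓
  (0,6): δ = 77.72°  ·
  (0,7): δ = 104.87°  ·
  (1,2): δ = 157.44°  ·
  (1,3): δ = 135.76°  ·
  (1,4): δ = 98.15°  ·
  (1,5): δ = 47.26°  ✓
  (1,6): δ = 7.78°  ✓
  (1,7): δ = 19.37°  ✓
  (2,3): δ = 158.31°  ·
  (2,4): δ = 120.70°  ·
  (2,5): δ = 69.81°  ·
  (2,6): δ = 30.33°  ✓
  (2,7): δ = 3.18°  ✓
  (3,4): δ = 142.39°  ·
  (3,5): δ = 91.50°  ·
  (3,6): δ = 52.02°  ✓
  (3,7): δ = 24.87°  ✓
  (4,5): δ = 129.11°  ·
  (4,6): δ = 89.63°  ·
  (4,7): δ = 62.48°  ✓
  (5,6): δ = 140.52°  ·
  (5,7): δ = 113.37°  ·
  (6,7): δ = 152.85°  ·
antipodal pairs: 11

count = 11; pairs: (0,3), (0,4), (0,5), (1,5), (1,6), (1,7), (2,6), (2,7), (3,6), (3,7), (4,7)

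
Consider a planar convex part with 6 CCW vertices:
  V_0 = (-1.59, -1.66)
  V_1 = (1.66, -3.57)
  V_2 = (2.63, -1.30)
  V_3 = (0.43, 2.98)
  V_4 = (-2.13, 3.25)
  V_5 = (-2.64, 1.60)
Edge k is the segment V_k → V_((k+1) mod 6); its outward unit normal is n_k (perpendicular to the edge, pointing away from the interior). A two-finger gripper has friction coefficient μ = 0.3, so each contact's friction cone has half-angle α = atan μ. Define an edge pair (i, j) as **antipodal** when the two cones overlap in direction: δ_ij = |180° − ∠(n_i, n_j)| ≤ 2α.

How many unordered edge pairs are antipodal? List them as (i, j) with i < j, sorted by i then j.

count = 4; pairs: (0,2), (0,3), (1,4), (2,5)

α = atan 0.3 = 16.70°;  2α = 33.40°
n_0 = (-0.5067, -0.8621)
n_1 = (+0.9196, -0.3929)
n_2 = (+0.8894, +0.4572)
n_3 = (+0.1049, +0.9945)
n_4 = (-0.9554, +0.2953)
n_5 = (-0.9518, -0.3066)
  (0,1): δ = 82.70°  ·
  (0,2): δ = 32.35°  ✓
  (0,3): δ = 24.42°  ✓
  (0,4): δ = 103.27°  ·
  (0,5): δ = 138.30°  ·
  (1,2): δ = 129.66°  ·
  (1,3): δ = 72.88°  ·
  (1,4): δ = 5.96°  ✓
  (1,5): δ = 40.99°  ·
  (2,3): δ = 123.22°  ·
  (2,4): δ = 44.38°  ·
  (2,5): δ = 9.35°  ✓
  (3,4): δ = 101.16°  ·
  (3,5): δ = 66.13°  ·
  (4,5): δ = 144.97°  ·
antipodal pairs: 4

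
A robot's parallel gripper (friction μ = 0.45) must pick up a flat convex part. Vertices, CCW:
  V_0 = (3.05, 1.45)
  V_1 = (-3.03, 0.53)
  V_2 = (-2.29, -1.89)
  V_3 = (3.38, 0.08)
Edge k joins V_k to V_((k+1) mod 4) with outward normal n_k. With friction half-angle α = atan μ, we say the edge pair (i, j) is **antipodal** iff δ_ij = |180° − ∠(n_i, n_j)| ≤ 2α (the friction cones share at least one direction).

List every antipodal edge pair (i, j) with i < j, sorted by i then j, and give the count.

α = atan 0.45 = 24.23°;  2α = 48.46°
n_0 = (-0.1496, +0.9887)
n_1 = (-0.9563, -0.2924)
n_2 = (+0.3282, -0.9446)
n_3 = (+0.9722, +0.2342)
  (0,1): δ = 81.60°  ·
  (0,2): δ = 10.55°  ✓
  (0,3): δ = 94.94°  ·
  (1,2): δ = 87.84°  ·
  (1,3): δ = 3.46°  ✓
  (2,3): δ = 95.62°  ·
antipodal pairs: 2

count = 2; pairs: (0,2), (1,3)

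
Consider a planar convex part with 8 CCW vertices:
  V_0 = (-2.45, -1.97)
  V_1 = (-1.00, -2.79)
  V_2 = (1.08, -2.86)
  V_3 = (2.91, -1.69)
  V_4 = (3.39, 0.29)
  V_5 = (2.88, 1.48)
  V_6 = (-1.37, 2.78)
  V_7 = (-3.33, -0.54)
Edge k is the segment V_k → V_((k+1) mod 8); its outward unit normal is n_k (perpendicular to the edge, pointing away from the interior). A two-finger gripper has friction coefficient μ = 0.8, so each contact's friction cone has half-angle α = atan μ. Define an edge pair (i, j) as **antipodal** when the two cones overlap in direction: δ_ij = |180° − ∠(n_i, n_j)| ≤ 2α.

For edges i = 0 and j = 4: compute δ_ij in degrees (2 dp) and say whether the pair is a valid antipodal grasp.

α = atan 0.8 = 38.66°;  2α = 77.32°
edge 0: e_0 = (+1.45, -0.82);  n_0 = (-0.4923, -0.8705)
edge 4: e_4 = (-0.51, +1.19);  n_4 = (+0.9191, +0.3939)
∠(n_0, n_4) = 142.69°
δ = |180° − 142.69°| = 37.31°
37.31° ≤ 2α = 77.32°  →  valid

δ = 37.31°, valid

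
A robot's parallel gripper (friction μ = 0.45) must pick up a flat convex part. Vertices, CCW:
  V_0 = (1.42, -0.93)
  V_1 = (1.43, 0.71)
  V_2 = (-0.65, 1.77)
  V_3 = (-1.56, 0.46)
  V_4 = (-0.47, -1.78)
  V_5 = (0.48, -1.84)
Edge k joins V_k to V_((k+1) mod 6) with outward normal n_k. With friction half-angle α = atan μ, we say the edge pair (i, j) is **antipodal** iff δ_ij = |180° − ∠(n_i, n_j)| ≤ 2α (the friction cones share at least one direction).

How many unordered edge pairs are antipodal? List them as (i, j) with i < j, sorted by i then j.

α = atan 0.45 = 24.23°;  2α = 48.46°
n_0 = (+1.0000, -0.0061)
n_1 = (+0.4541, +0.8910)
n_2 = (-0.8213, +0.5705)
n_3 = (-0.8992, -0.4376)
n_4 = (-0.0630, -0.9980)
n_5 = (+0.6955, -0.7185)
  (0,1): δ = 116.65°  ·
  (0,2): δ = 34.44°  ✓
  (0,3): δ = 26.30°  ✓
  (0,4): δ = 86.74°  ·
  (0,5): δ = 134.42°  ·
  (1,2): δ = 97.78°  ·
  (1,3): δ = 37.05°  ✓
  (1,4): δ = 23.39°  ✓
  (1,5): δ = 71.08°  ·
  (2,3): δ = 119.27°  ·
  (2,4): δ = 58.83°  ·
  (2,5): δ = 11.14°  ✓
  (3,4): δ = 119.56°  ·
  (3,5): δ = 71.88°  ·
  (4,5): δ = 132.32°  ·
antipodal pairs: 5

count = 5; pairs: (0,2), (0,3), (1,3), (1,4), (2,5)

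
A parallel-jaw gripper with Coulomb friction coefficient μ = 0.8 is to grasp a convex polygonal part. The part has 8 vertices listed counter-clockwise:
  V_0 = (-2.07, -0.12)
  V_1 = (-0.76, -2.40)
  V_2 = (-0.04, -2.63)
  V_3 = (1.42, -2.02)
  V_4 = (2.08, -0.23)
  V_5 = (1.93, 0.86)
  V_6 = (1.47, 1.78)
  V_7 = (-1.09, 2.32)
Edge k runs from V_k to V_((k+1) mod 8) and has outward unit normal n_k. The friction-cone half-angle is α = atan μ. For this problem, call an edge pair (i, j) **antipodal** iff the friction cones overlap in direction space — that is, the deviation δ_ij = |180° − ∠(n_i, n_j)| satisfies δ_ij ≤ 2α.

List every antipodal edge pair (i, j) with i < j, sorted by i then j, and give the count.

count = 12; pairs: (0,3), (0,4), (0,5), (0,6), (1,4), (1,5), (1,6), (2,6), (2,7), (3,7), (4,7), (5,7)

α = atan 0.8 = 38.66°;  2α = 77.32°
n_0 = (-0.8671, -0.4982)
n_1 = (-0.3043, -0.9526)
n_2 = (+0.3855, -0.9227)
n_3 = (+0.9383, -0.3459)
n_4 = (+0.9907, +0.1363)
n_5 = (+0.8944, +0.4472)
n_6 = (+0.2064, +0.9785)
n_7 = (-0.9280, +0.3727)
  (0,1): δ = 137.60°  ·
  (0,2): δ = 97.20°  ·
  (0,3): δ = 50.12°  ✓
  (0,4): δ = 22.04°  ✓
  (0,5): δ = 3.31°  ✓
  (0,6): δ = 48.21°  ✓
  (0,7): δ = 128.24°  ·
  (1,2): δ = 139.61°  ·
  (1,3): δ = 92.52°  ·
  (1,4): δ = 64.45°  ✓
  (1,5): δ = 45.72°  ✓
  (1,6): δ = 5.80°  ✓
  (1,7): δ = 85.83°  ·
  (2,3): δ = 132.92°  ·
  (2,4): δ = 104.84°  ·
  (2,5): δ = 86.11°  ·
  (2,6): δ = 34.59°  ✓
  (2,7): δ = 45.44°  ✓
  (3,4): δ = 151.92°  ·
  (3,5): δ = 133.20°  ·
  (3,6): δ = 81.67°  ·
  (3,7): δ = 1.64°  ✓
  (4,5): δ = 161.27°  ·
  (4,6): δ = 109.75°  ·
  (4,7): δ = 29.72°  ✓
  (5,6): δ = 128.48°  ·
  (5,7): δ = 48.45°  ✓
  (6,7): δ = 99.97°  ·
antipodal pairs: 12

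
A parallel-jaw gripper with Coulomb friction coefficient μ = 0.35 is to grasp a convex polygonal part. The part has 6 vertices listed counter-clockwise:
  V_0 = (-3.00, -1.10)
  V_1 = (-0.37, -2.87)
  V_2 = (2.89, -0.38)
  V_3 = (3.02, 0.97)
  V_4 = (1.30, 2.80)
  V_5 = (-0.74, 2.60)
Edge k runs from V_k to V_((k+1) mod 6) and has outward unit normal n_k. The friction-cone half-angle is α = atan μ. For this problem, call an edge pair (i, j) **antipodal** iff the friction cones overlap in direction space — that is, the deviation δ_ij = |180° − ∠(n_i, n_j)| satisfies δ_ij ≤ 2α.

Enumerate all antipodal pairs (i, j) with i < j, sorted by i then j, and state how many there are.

count = 4; pairs: (0,3), (1,4), (1,5), (2,5)

α = atan 0.35 = 19.29°;  2α = 38.58°
n_0 = (-0.5583, -0.8296)
n_1 = (+0.6070, -0.7947)
n_2 = (+0.9954, -0.0959)
n_3 = (+0.7287, +0.6849)
n_4 = (-0.0976, +0.9952)
n_5 = (-0.8534, +0.5213)
  (0,1): δ = 108.69°  ·
  (0,2): δ = 61.56°  ·
  (0,3): δ = 12.83°  ✓
  (0,4): δ = 39.54°  ·
  (0,5): δ = 92.52°  ·
  (1,2): δ = 132.87°  ·
  (1,3): δ = 84.15°  ·
  (1,4): δ = 31.77°  ✓
  (1,5): δ = 21.21°  ✓
  (2,3): δ = 131.27°  ·
  (2,4): δ = 78.90°  ·
  (2,5): δ = 25.92°  ✓
  (3,4): δ = 127.63°  ·
  (3,5): δ = 74.64°  ·
  (4,5): δ = 127.02°  ·
antipodal pairs: 4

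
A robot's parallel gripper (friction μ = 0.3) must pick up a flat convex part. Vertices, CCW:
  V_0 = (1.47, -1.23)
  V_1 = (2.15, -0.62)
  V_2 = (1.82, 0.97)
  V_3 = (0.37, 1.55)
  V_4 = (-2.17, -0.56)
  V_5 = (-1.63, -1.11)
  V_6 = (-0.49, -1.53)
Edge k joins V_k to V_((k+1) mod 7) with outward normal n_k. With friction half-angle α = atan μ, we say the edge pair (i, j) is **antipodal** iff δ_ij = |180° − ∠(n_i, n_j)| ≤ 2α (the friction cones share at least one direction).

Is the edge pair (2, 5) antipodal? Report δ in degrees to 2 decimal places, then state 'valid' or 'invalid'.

α = atan 0.3 = 16.70°;  2α = 33.40°
edge 2: e_2 = (-1.45, +0.58);  n_2 = (+0.3714, +0.9285)
edge 5: e_5 = (+1.14, -0.42);  n_5 = (-0.3457, -0.9383)
∠(n_2, n_5) = 178.42°
δ = |180° − 178.42°| = 1.58°
1.58° ≤ 2α = 33.40°  →  valid

δ = 1.58°, valid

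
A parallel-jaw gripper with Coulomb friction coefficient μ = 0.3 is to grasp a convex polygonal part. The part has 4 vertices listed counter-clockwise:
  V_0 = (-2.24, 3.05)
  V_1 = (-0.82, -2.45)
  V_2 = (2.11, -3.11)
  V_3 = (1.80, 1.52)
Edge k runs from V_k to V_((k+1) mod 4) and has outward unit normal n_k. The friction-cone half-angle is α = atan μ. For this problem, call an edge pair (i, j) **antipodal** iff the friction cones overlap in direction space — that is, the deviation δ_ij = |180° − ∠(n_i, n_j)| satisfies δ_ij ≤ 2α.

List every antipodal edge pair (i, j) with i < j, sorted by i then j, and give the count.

count = 2; pairs: (0,2), (1,3)

α = atan 0.3 = 16.70°;  2α = 33.40°
n_0 = (-0.9682, -0.2500)
n_1 = (-0.2197, -0.9756)
n_2 = (+0.9978, +0.0668)
n_3 = (+0.3542, +0.9352)
  (0,1): δ = 117.17°  ·
  (0,2): δ = 10.65°  ✓
  (0,3): δ = 54.78°  ·
  (1,2): δ = 73.48°  ·
  (1,3): δ = 8.05°  ✓
  (2,3): δ = 114.57°  ·
antipodal pairs: 2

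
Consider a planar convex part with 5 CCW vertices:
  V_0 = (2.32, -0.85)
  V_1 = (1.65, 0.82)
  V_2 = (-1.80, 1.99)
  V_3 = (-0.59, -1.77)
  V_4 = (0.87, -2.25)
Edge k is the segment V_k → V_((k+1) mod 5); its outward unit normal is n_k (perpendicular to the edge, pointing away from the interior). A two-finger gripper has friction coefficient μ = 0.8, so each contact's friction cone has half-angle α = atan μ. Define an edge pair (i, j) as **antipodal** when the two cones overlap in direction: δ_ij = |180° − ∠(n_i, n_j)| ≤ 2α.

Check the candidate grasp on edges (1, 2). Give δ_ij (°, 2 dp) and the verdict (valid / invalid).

δ = 53.43°, valid

α = atan 0.8 = 38.66°;  2α = 77.32°
edge 1: e_1 = (-3.45, +1.17);  n_1 = (+0.3212, +0.9470)
edge 2: e_2 = (+1.21, -3.76);  n_2 = (-0.9519, -0.3063)
∠(n_1, n_2) = 126.57°
δ = |180° − 126.57°| = 53.43°
53.43° ≤ 2α = 77.32°  →  valid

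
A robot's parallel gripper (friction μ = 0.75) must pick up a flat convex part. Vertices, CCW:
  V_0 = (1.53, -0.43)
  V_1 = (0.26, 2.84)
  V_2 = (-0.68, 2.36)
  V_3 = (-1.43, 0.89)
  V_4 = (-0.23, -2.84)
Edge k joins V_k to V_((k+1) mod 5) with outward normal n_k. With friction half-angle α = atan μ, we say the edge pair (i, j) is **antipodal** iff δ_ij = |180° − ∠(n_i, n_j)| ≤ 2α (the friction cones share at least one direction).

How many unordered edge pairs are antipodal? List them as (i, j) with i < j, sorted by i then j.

α = atan 0.75 = 36.87°;  2α = 73.74°
n_0 = (+0.9322, +0.3620)
n_1 = (-0.4548, +0.8906)
n_2 = (-0.8908, +0.4545)
n_3 = (-0.9519, -0.3063)
n_4 = (+0.8076, -0.5898)
  (0,1): δ = 84.17°  ·
  (0,2): δ = 48.26°  ✓
  (0,3): δ = 3.39°  ✓
  (0,4): δ = 122.63°  ·
  (1,2): δ = 144.08°  ·
  (1,3): δ = 99.22°  ·
  (1,4): δ = 26.81°  ✓
  (2,3): δ = 135.14°  ·
  (2,4): δ = 9.11°  ✓
  (3,4): δ = 53.97°  ✓
antipodal pairs: 5

count = 5; pairs: (0,2), (0,3), (1,4), (2,4), (3,4)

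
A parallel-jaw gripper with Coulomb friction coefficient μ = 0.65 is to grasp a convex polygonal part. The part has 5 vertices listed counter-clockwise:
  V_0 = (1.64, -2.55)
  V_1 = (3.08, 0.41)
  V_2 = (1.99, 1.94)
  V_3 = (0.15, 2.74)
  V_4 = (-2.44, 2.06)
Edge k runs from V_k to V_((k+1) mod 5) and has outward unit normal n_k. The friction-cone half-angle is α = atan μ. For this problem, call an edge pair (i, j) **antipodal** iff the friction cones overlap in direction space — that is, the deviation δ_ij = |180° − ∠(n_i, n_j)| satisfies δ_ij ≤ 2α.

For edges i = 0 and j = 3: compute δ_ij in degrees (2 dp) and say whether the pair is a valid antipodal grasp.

δ = 49.35°, valid

α = atan 0.65 = 33.02°;  2α = 66.05°
edge 0: e_0 = (+1.44, +2.96);  n_0 = (+0.8992, -0.4375)
edge 3: e_3 = (-2.59, -0.68);  n_3 = (-0.2539, +0.9672)
∠(n_0, n_3) = 130.65°
δ = |180° − 130.65°| = 49.35°
49.35° ≤ 2α = 66.05°  →  valid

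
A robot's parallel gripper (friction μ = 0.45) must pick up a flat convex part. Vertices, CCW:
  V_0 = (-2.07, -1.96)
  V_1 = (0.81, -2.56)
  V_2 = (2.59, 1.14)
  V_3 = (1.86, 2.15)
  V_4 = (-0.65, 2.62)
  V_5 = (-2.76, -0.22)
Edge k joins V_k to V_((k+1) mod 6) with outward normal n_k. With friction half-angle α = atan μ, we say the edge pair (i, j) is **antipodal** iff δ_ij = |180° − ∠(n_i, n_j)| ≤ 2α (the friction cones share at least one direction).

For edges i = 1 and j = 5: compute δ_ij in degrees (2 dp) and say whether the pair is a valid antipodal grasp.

α = atan 0.45 = 24.23°;  2α = 48.46°
edge 1: e_1 = (+1.78, +3.70);  n_1 = (+0.9011, -0.4335)
edge 5: e_5 = (+0.69, -1.74);  n_5 = (-0.9296, -0.3686)
∠(n_1, n_5) = 132.68°
δ = |180° − 132.68°| = 47.32°
47.32° ≤ 2α = 48.46°  →  valid

δ = 47.32°, valid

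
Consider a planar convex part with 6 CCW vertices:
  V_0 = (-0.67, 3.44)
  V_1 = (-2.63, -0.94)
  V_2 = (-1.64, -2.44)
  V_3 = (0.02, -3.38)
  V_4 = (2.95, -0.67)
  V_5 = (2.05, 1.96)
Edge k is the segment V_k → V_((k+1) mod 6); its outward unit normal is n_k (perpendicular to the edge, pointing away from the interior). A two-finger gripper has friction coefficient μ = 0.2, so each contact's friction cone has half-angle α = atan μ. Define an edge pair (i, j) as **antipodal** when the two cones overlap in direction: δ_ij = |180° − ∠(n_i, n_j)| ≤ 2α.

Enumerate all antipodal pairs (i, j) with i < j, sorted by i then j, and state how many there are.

count = 2; pairs: (1,4), (2,5)

α = atan 0.2 = 11.31°;  2α = 22.62°
n_0 = (-0.9128, +0.4085)
n_1 = (-0.8346, -0.5508)
n_2 = (-0.4927, -0.8702)
n_3 = (+0.6790, -0.7341)
n_4 = (+0.9461, +0.3238)
n_5 = (+0.4779, +0.8784)
  (0,1): δ = 122.47°  ·
  (0,2): δ = 95.41°  ·
  (0,3): δ = 23.13°  ·
  (0,4): δ = 43.00°  ·
  (0,5): δ = 85.56°  ·
  (1,2): δ = 152.95°  ·
  (1,3): δ = 80.66°  ·
  (1,4): δ = 14.53°  ✓
  (1,5): δ = 28.02°  ·
  (2,3): δ = 107.71°  ·
  (2,4): δ = 41.59°  ·
  (2,5): δ = 0.97°  ✓
  (3,4): δ = 113.87°  ·
  (3,5): δ = 71.32°  ·
  (4,5): δ = 137.44°  ·
antipodal pairs: 2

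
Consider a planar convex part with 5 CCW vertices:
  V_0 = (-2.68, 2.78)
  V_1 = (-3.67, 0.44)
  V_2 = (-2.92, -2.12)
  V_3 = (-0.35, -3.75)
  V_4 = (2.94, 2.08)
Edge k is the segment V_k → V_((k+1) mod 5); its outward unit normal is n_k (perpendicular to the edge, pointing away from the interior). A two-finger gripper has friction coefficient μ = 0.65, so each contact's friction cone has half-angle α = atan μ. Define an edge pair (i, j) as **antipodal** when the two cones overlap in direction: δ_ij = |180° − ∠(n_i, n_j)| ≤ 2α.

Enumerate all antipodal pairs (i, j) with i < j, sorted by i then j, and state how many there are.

count = 3; pairs: (0,3), (1,3), (2,4)

α = atan 0.65 = 33.02°;  2α = 66.05°
n_0 = (-0.9210, +0.3896)
n_1 = (-0.9597, -0.2812)
n_2 = (-0.5356, -0.8445)
n_3 = (+0.8709, -0.4915)
n_4 = (+0.1236, +0.9923)
  (0,1): δ = 140.74°  ·
  (0,2): δ = 99.45°  ·
  (0,3): δ = 6.50°  ✓
  (0,4): δ = 105.83°  ·
  (1,2): δ = 138.71°  ·
  (1,3): δ = 45.77°  ✓
  (1,4): δ = 66.57°  ·
  (2,3): δ = 87.05°  ·
  (2,4): δ = 25.28°  ✓
  (3,4): δ = 67.66°  ·
antipodal pairs: 3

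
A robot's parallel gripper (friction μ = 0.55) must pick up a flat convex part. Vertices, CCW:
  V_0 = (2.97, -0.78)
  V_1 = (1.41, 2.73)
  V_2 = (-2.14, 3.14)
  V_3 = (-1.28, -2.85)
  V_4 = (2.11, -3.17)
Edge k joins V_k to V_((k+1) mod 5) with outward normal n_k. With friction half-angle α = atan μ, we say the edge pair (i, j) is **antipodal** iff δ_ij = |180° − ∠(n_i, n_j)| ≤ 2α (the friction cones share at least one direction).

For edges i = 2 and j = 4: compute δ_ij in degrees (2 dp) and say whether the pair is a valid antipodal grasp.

α = atan 0.55 = 28.81°;  2α = 57.62°
edge 2: e_2 = (+0.86, -5.99);  n_2 = (-0.9899, -0.1421)
edge 4: e_4 = (+0.86, +2.39);  n_4 = (+0.9409, -0.3386)
∠(n_2, n_4) = 152.04°
δ = |180° − 152.04°| = 27.96°
27.96° ≤ 2α = 57.62°  →  valid

δ = 27.96°, valid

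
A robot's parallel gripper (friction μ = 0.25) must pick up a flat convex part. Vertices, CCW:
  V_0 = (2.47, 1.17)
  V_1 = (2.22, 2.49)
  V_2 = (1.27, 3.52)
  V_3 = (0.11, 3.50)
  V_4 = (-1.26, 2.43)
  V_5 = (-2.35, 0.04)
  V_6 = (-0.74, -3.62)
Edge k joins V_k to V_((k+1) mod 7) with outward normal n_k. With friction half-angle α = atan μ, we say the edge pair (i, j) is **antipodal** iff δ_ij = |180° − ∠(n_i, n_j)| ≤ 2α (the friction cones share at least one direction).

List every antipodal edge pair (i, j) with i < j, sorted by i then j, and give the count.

count = 4; pairs: (0,5), (1,5), (3,6), (4,6)

α = atan 0.25 = 14.04°;  2α = 28.07°
n_0 = (+0.9825, +0.1861)
n_1 = (+0.7351, +0.6780)
n_2 = (-0.0172, +0.9999)
n_3 = (-0.6155, +0.7881)
n_4 = (-0.9098, +0.4149)
n_5 = (-0.9154, -0.4027)
n_6 = (+0.8307, -0.5567)
  (0,1): δ = 148.04°  ·
  (0,2): δ = 99.74°  ·
  (0,3): δ = 62.73°  ·
  (0,4): δ = 35.24°  ·
  (0,5): δ = 13.02°  ✓
  (0,6): δ = 135.45°  ·
  (1,2): δ = 131.70°  ·
  (1,3): δ = 94.70°  ·
  (1,4): δ = 67.20°  ·
  (1,5): δ = 18.94°  ✓
  (1,6): δ = 103.49°  ·
  (2,3): δ = 143.00°  ·
  (2,4): δ = 115.50°  ·
  (2,5): δ = 67.24°  ·
  (2,6): δ = 55.18°  ·
  (3,4): δ = 152.51°  ·
  (3,5): δ = 104.25°  ·
  (3,6): δ = 18.18°  ✓
  (4,5): δ = 131.74°  ·
  (4,6): δ = 9.31°  ✓
  (5,6): δ = 57.57°  ·
antipodal pairs: 4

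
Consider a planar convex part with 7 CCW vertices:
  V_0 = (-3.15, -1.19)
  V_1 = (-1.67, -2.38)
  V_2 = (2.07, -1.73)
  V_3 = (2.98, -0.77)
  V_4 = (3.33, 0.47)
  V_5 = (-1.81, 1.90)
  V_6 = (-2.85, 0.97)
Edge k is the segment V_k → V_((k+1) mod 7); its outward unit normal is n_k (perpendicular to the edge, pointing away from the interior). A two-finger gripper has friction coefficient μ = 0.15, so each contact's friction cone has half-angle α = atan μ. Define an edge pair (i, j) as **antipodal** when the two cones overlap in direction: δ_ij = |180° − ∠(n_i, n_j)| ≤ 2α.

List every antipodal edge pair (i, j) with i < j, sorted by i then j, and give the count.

count = 2; pairs: (2,5), (3,6)

α = atan 0.15 = 8.53°;  2α = 17.06°
n_0 = (-0.6266, -0.7793)
n_1 = (+0.1712, -0.9852)
n_2 = (+0.7258, -0.6880)
n_3 = (+0.9624, -0.2716)
n_4 = (+0.2680, +0.9634)
n_5 = (-0.6666, +0.7454)
n_6 = (-0.9905, +0.1376)
  (0,1): δ = 131.34°  ·
  (0,2): δ = 94.67°  ·
  (0,3): δ = 66.96°  ·
  (0,4): δ = 23.25°  ·
  (0,5): δ = 80.61°  ·
  (0,6): δ = 120.89°  ·
  (1,2): δ = 143.33°  ·
  (1,3): δ = 115.62°  ·
  (1,4): δ = 25.41°  ·
  (1,5): δ = 31.94°  ·
  (1,6): δ = 72.23°  ·
  (2,3): δ = 152.29°  ·
  (2,4): δ = 62.08°  ·
  (2,5): δ = 4.73°  ✓
  (2,6): δ = 35.56°  ·
  (3,4): δ = 89.78°  ·
  (3,5): δ = 32.43°  ·
  (3,6): δ = 7.85°  ✓
  (4,5): δ = 122.65°  ·
  (4,6): δ = 82.36°  ·
  (5,6): δ = 139.71°  ·
antipodal pairs: 2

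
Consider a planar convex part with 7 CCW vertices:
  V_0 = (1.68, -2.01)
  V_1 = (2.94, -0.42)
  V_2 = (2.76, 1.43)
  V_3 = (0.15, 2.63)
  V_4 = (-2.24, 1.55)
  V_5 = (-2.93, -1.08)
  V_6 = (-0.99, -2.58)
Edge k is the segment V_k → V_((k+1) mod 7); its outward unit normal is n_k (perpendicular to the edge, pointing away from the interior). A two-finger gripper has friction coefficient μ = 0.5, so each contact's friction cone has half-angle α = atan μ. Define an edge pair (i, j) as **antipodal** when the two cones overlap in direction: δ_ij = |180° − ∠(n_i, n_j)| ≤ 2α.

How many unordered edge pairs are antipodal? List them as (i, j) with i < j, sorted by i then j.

α = atan 0.5 = 26.57°;  2α = 53.13°
n_0 = (+0.7837, -0.6211)
n_1 = (+0.9953, +0.0968)
n_2 = (+0.4177, +0.9086)
n_3 = (-0.4118, +0.9113)
n_4 = (-0.9673, +0.2538)
n_5 = (-0.6117, -0.7911)
n_6 = (+0.2088, -0.9780)
  (0,1): δ = 136.05°  ·
  (0,2): δ = 76.30°  ·
  (0,3): δ = 27.29°  ✓
  (0,4): δ = 23.69°  ✓
  (0,5): δ = 90.68°  ·
  (0,6): δ = 140.45°  ·
  (1,2): δ = 120.25°  ·
  (1,3): δ = 71.24°  ·
  (1,4): δ = 20.26°  ✓
  (1,5): δ = 46.73°  ✓
  (1,6): δ = 96.49°  ·
  (2,3): δ = 130.99°  ·
  (2,4): δ = 80.01°  ·
  (2,5): δ = 13.02°  ✓
  (2,6): δ = 36.74°  ✓
  (3,4): δ = 129.02°  ·
  (3,5): δ = 62.03°  ·
  (3,6): δ = 12.27°  ✓
  (4,5): δ = 113.01°  ·
  (4,6): δ = 63.25°  ·
  (5,6): δ = 130.24°  ·
antipodal pairs: 7

count = 7; pairs: (0,3), (0,4), (1,4), (1,5), (2,5), (2,6), (3,6)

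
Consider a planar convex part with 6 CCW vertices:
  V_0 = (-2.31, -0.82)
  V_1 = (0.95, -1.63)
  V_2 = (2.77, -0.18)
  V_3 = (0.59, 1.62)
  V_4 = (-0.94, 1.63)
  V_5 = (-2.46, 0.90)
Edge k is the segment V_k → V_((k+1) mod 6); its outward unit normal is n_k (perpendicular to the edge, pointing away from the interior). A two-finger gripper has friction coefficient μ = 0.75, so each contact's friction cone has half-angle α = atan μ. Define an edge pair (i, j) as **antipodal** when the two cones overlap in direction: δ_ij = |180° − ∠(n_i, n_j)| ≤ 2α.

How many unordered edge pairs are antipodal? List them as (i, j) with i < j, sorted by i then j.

count = 7; pairs: (0,2), (0,3), (0,4), (1,3), (1,4), (1,5), (2,5)

α = atan 0.75 = 36.87°;  2α = 73.74°
n_0 = (-0.2411, -0.9705)
n_1 = (+0.6231, -0.7821)
n_2 = (+0.6367, +0.7711)
n_3 = (+0.0065, +1.0000)
n_4 = (-0.4329, +0.9014)
n_5 = (-0.9962, -0.0869)
  (0,1): δ = 127.50°  ·
  (0,2): δ = 25.59°  ✓
  (0,3): δ = 13.58°  ✓
  (0,4): δ = 39.61°  ✓
  (0,5): δ = 108.94°  ·
  (1,2): δ = 78.09°  ·
  (1,3): δ = 38.92°  ✓
  (1,4): δ = 12.89°  ✓
  (1,5): δ = 56.44°  ✓
  (2,3): δ = 140.83°  ·
  (2,4): δ = 114.80°  ·
  (2,5): δ = 45.47°  ✓
  (3,4): δ = 153.97°  ·
  (3,5): δ = 84.64°  ·
  (4,5): δ = 110.67°  ·
antipodal pairs: 7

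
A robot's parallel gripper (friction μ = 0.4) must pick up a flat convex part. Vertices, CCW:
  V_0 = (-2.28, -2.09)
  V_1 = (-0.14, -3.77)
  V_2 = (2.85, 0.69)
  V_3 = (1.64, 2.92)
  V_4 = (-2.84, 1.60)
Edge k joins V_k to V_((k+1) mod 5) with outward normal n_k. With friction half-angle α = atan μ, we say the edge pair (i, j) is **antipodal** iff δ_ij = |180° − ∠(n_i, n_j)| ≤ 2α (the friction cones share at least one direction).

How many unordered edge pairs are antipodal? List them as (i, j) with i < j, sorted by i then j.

count = 4; pairs: (0,2), (1,3), (1,4), (2,4)

α = atan 0.4 = 21.80°;  2α = 43.60°
n_0 = (-0.6175, -0.7866)
n_1 = (+0.8306, -0.5568)
n_2 = (+0.8789, +0.4769)
n_3 = (-0.2826, +0.9592)
n_4 = (-0.9887, -0.1500)
  (0,1): δ = 85.70°  ·
  (0,2): δ = 23.38°  ✓
  (0,3): δ = 54.55°  ·
  (0,4): δ = 136.76°  ·
  (1,2): δ = 117.68°  ·
  (1,3): δ = 39.74°  ✓
  (1,4): δ = 42.47°  ✓
  (2,3): δ = 102.07°  ·
  (2,4): δ = 19.85°  ✓
  (3,4): δ = 97.79°  ·
antipodal pairs: 4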